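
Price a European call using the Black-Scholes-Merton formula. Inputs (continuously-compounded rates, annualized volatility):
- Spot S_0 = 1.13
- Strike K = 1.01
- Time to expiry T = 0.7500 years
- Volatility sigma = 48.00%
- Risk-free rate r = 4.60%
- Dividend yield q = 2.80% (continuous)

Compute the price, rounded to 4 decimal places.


Answer: Price = 0.2445

Derivation:
d1 = (ln(S/K) + (r - q + 0.5*sigma^2) * T) / (sigma * sqrt(T)) = 0.51039520
d2 = d1 - sigma * sqrt(T) = 0.09470301
exp(-rT) = 0.96608834; exp(-qT) = 0.97921896
C = S_0 * exp(-qT) * N(d1) - K * exp(-rT) * N(d2)
N(d1) = 0.69511269; N(d2) = 0.53772464
C = 1.1300 * 0.97921896 * 0.69511269 - 1.0100 * 0.96608834 * 0.53772464 = 0.2445


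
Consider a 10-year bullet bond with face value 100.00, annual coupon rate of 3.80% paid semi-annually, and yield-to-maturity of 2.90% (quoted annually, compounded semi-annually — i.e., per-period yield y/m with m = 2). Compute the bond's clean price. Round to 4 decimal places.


Coupon per period c = face * coupon_rate / m = 1.900000
Periods per year m = 2; per-period yield y/m = 0.014500
Number of cashflows N = 20
Cashflows (t years, CF_t, discount factor 1/(1+y/m)^(m*t), PV):
  t = 0.5000: CF_t = 1.900000, DF = 0.985707, PV = 1.872844
  t = 1.0000: CF_t = 1.900000, DF = 0.971619, PV = 1.846076
  t = 1.5000: CF_t = 1.900000, DF = 0.957732, PV = 1.819690
  t = 2.0000: CF_t = 1.900000, DF = 0.944043, PV = 1.793682
  t = 2.5000: CF_t = 1.900000, DF = 0.930550, PV = 1.768045
  t = 3.0000: CF_t = 1.900000, DF = 0.917250, PV = 1.742775
  t = 3.5000: CF_t = 1.900000, DF = 0.904140, PV = 1.717866
  t = 4.0000: CF_t = 1.900000, DF = 0.891217, PV = 1.693313
  t = 4.5000: CF_t = 1.900000, DF = 0.878479, PV = 1.669111
  t = 5.0000: CF_t = 1.900000, DF = 0.865923, PV = 1.645254
  t = 5.5000: CF_t = 1.900000, DF = 0.853547, PV = 1.621739
  t = 6.0000: CF_t = 1.900000, DF = 0.841347, PV = 1.598560
  t = 6.5000: CF_t = 1.900000, DF = 0.829322, PV = 1.575712
  t = 7.0000: CF_t = 1.900000, DF = 0.817469, PV = 1.553191
  t = 7.5000: CF_t = 1.900000, DF = 0.805785, PV = 1.530992
  t = 8.0000: CF_t = 1.900000, DF = 0.794268, PV = 1.509110
  t = 8.5000: CF_t = 1.900000, DF = 0.782916, PV = 1.487540
  t = 9.0000: CF_t = 1.900000, DF = 0.771726, PV = 1.466279
  t = 9.5000: CF_t = 1.900000, DF = 0.760696, PV = 1.445322
  t = 10.0000: CF_t = 101.900000, DF = 0.749823, PV = 76.407001
Price P = sum_t PV_t = 107.764102

Answer: Price = 107.7641


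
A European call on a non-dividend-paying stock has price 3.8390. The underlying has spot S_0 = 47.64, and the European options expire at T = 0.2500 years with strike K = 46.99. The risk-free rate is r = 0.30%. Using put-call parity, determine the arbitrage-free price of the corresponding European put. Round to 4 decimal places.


Put-call parity: C - P = S_0 * exp(-qT) - K * exp(-rT).
S_0 * exp(-qT) = 47.6400 * 1.00000000 = 47.64000000
K * exp(-rT) = 46.9900 * 0.99925028 = 46.95477071
P = C - S*exp(-qT) + K*exp(-rT)
P = 3.8390 - 47.64000000 + 46.95477071 = 3.1538

Answer: Put price = 3.1538


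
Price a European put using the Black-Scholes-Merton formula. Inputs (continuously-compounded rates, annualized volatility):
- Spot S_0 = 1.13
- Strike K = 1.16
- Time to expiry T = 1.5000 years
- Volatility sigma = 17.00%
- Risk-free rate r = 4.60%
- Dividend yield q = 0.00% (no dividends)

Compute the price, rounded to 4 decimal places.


d1 = (ln(S/K) + (r - q + 0.5*sigma^2) * T) / (sigma * sqrt(T)) = 0.30965694
d2 = d1 - sigma * sqrt(T) = 0.10145031
exp(-rT) = 0.93332668; exp(-qT) = 1.00000000
P = K * exp(-rT) * N(-d2) - S_0 * exp(-qT) * N(-d1)
N(-d1) = 0.37841093; N(-d2) = 0.45959650
P = 1.1600 * 0.93332668 * 0.45959650 - 1.1300 * 1.00000000 * 0.37841093 = 0.0700

Answer: Price = 0.0700


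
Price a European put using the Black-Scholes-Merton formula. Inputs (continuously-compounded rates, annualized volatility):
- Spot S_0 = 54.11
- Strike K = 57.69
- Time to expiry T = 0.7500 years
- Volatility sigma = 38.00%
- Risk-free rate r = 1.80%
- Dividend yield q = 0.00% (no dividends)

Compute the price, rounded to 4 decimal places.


Answer: Price = 8.7433

Derivation:
d1 = (ln(S/K) + (r - q + 0.5*sigma^2) * T) / (sigma * sqrt(T)) = 0.01089418
d2 = d1 - sigma * sqrt(T) = -0.31819547
exp(-rT) = 0.98659072; exp(-qT) = 1.00000000
P = K * exp(-rT) * N(-d2) - S_0 * exp(-qT) * N(-d1)
N(-d1) = 0.49565394; N(-d2) = 0.62483167
P = 57.6900 * 0.98659072 * 0.62483167 - 54.1100 * 1.00000000 * 0.49565394 = 8.7433


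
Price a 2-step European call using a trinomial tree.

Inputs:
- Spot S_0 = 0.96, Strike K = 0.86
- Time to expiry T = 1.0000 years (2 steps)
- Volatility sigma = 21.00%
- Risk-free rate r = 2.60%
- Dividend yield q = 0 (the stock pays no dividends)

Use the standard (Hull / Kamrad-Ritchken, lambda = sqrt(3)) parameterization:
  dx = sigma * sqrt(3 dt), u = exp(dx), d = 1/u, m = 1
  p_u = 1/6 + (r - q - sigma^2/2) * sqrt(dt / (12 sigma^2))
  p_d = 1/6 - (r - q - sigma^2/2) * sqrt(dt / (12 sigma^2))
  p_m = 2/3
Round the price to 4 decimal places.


Answer: Price = V(0,0) = 0.1544

Derivation:
dt = T/N = 0.500000; dx = sigma*sqrt(3*dt) = 0.257196
u = exp(dx) = 1.293299; d = 1/u = 0.773216
p_u = 0.170506, p_m = 0.666667, p_d = 0.162827
Discount per step: exp(-r*dt) = 0.987084
Stock lattice S(k, j) with j the centered position index:
  k=0: S(0,+0) = 0.9600
  k=1: S(1,-1) = 0.7423; S(1,+0) = 0.9600; S(1,+1) = 1.2416
  k=2: S(2,-2) = 0.5739; S(2,-1) = 0.7423; S(2,+0) = 0.9600; S(2,+1) = 1.2416; S(2,+2) = 1.6057
Terminal payoffs V(N, j) = max(S_T - K, 0):
  V(2,-2) = 0.000000; V(2,-1) = 0.000000; V(2,+0) = 0.100000; V(2,+1) = 0.381567; V(2,+2) = 0.745718
Backward induction: V(k, j) = exp(-r*dt) * [p_u * V(k+1, j+1) + p_m * V(k+1, j) + p_d * V(k+1, j-1)]
  V(1,-1) = exp(-r*dt) * [p_u*0.100000 + p_m*0.000000 + p_d*0.000000] = 0.016830
  V(1,+0) = exp(-r*dt) * [p_u*0.381567 + p_m*0.100000 + p_d*0.000000] = 0.130025
  V(1,+1) = exp(-r*dt) * [p_u*0.745718 + p_m*0.381567 + p_d*0.100000] = 0.392672
  V(0,+0) = exp(-r*dt) * [p_u*0.392672 + p_m*0.130025 + p_d*0.016830] = 0.154357


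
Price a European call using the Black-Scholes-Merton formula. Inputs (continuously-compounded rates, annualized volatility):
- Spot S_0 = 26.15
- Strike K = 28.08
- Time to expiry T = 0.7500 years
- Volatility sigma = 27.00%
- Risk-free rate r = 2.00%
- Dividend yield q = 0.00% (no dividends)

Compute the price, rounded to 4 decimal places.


Answer: Price = 1.8199

Derivation:
d1 = (ln(S/K) + (r - q + 0.5*sigma^2) * T) / (sigma * sqrt(T)) = -0.12347122
d2 = d1 - sigma * sqrt(T) = -0.35729808
exp(-rT) = 0.98511194; exp(-qT) = 1.00000000
C = S_0 * exp(-qT) * N(d1) - K * exp(-rT) * N(d2)
N(d1) = 0.45086698; N(d2) = 0.36043433
C = 26.1500 * 1.00000000 * 0.45086698 - 28.0800 * 0.98511194 * 0.36043433 = 1.8199


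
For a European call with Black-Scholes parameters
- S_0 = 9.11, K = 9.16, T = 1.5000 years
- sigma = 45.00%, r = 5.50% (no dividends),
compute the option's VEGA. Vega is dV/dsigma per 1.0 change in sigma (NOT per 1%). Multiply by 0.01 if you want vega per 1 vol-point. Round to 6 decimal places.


d1 = 0.4153273749; d2 = -0.1358078172
phi(d1) = 0.3659762101; exp(-qT) = 1.0000000000; exp(-rT) = 0.9208114379
Vega = S * exp(-qT) * phi(d1) * sqrt(T) = 9.1100 * 1.0000000000 * 0.3659762101 * 1.2247448714 = 4.083352

Answer: Vega = 4.083352


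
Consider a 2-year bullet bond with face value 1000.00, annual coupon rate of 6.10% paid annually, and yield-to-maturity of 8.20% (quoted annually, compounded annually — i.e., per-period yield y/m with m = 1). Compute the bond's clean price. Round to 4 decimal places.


Answer: Price = 962.6539

Derivation:
Coupon per period c = face * coupon_rate / m = 61.000000
Periods per year m = 1; per-period yield y/m = 0.082000
Number of cashflows N = 2
Cashflows (t years, CF_t, discount factor 1/(1+y/m)^(m*t), PV):
  t = 1.0000: CF_t = 61.000000, DF = 0.924214, PV = 56.377079
  t = 2.0000: CF_t = 1061.000000, DF = 0.854172, PV = 906.276800
Price P = sum_t PV_t = 962.653879


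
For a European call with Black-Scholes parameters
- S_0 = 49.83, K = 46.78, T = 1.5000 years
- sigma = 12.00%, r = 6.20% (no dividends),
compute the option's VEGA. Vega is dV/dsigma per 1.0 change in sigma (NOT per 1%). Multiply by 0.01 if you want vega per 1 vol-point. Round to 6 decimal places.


d1 = 1.1360287833; d2 = 0.9890593988
phi(d1) = 0.2092513263; exp(-qT) = 1.0000000000; exp(-rT) = 0.9111935003
Vega = S * exp(-qT) * phi(d1) * sqrt(T) = 49.8300 * 1.0000000000 * 0.2092513263 * 1.2247448714 = 12.770407

Answer: Vega = 12.770407


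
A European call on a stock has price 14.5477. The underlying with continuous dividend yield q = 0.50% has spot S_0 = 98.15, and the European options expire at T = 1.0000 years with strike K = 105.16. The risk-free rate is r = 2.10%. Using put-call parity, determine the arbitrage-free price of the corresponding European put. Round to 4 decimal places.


Answer: Put price = 19.8619

Derivation:
Put-call parity: C - P = S_0 * exp(-qT) - K * exp(-rT).
S_0 * exp(-qT) = 98.1500 * 0.99501248 = 97.66047483
K * exp(-rT) = 105.1600 * 0.97921896 = 102.97466631
P = C - S*exp(-qT) + K*exp(-rT)
P = 14.5477 - 97.66047483 + 102.97466631 = 19.8619


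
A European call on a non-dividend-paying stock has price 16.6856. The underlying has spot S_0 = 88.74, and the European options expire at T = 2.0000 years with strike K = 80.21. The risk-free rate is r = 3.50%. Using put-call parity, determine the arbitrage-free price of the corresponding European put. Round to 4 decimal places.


Put-call parity: C - P = S_0 * exp(-qT) - K * exp(-rT).
S_0 * exp(-qT) = 88.7400 * 1.00000000 = 88.74000000
K * exp(-rT) = 80.2100 * 0.93239382 = 74.78730829
P = C - S*exp(-qT) + K*exp(-rT)
P = 16.6856 - 88.74000000 + 74.78730829 = 2.7329

Answer: Put price = 2.7329


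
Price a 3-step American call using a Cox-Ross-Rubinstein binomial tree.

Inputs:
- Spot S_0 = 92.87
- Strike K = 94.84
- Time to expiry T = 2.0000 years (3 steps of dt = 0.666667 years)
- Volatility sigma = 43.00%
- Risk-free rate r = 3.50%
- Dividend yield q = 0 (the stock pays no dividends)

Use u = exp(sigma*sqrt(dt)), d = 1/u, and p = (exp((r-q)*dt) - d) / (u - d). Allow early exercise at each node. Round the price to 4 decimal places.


Answer: Price = V(0,0) = 25.6208

Derivation:
dt = T/N = 0.666667
u = exp(sigma*sqrt(dt)) = 1.420620; d = 1/u = 0.703918
p = (exp((r-q)*dt) - d) / (u - d) = 0.446057
Discount per step: exp(-r*dt) = 0.976937
Stock lattice S(k, i) with i counting down-moves:
  k=0: S(0,0) = 92.8700
  k=1: S(1,0) = 131.9330; S(1,1) = 65.3729
  k=2: S(2,0) = 187.4267; S(2,1) = 92.8700; S(2,2) = 46.0171
  k=3: S(3,0) = 266.2621; S(3,1) = 131.9330; S(3,2) = 65.3729; S(3,3) = 32.3923
Terminal payoffs V(N, i) = max(S_T - K, 0):
  V(3,0) = 171.422125; V(3,1) = 37.092997; V(3,2) = 0.000000; V(3,3) = 0.000000
Backward induction: V(k, i) = exp(-r*dt) * [p * V(k+1, i) + (1-p) * V(k+1, i+1)]; then take max(V_cont, immediate exercise) for American.
  V(2,0) = exp(-r*dt) * [p*171.422125 + (1-p)*37.092997] = 94.773995; exercise = 92.586679; V(2,0) = max -> 94.773995
  V(2,1) = exp(-r*dt) * [p*37.092997 + (1-p)*0.000000] = 16.163981; exercise = 0.000000; V(2,1) = max -> 16.163981
  V(2,2) = exp(-r*dt) * [p*0.000000 + (1-p)*0.000000] = 0.000000; exercise = 0.000000; V(2,2) = max -> 0.000000
  V(1,0) = exp(-r*dt) * [p*94.773995 + (1-p)*16.163981] = 50.047002; exercise = 37.092997; V(1,0) = max -> 50.047002
  V(1,1) = exp(-r*dt) * [p*16.163981 + (1-p)*0.000000] = 7.043763; exercise = 0.000000; V(1,1) = max -> 7.043763
  V(0,0) = exp(-r*dt) * [p*50.047002 + (1-p)*7.043763] = 25.620794; exercise = 0.000000; V(0,0) = max -> 25.620794


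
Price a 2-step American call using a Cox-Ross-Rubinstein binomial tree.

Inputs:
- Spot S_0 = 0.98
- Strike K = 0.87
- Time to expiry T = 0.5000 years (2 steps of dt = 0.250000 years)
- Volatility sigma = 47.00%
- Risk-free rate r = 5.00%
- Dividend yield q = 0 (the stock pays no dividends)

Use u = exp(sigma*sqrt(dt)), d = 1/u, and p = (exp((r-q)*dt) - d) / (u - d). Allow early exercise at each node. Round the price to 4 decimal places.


dt = T/N = 0.250000
u = exp(sigma*sqrt(dt)) = 1.264909; d = 1/u = 0.790571
p = (exp((r-q)*dt) - d) / (u - d) = 0.468037
Discount per step: exp(-r*dt) = 0.987578
Stock lattice S(k, i) with i counting down-moves:
  k=0: S(0,0) = 0.9800
  k=1: S(1,0) = 1.2396; S(1,1) = 0.7748
  k=2: S(2,0) = 1.5680; S(2,1) = 0.9800; S(2,2) = 0.6125
Terminal payoffs V(N, i) = max(S_T - K, 0):
  V(2,0) = 0.697994; V(2,1) = 0.110000; V(2,2) = 0.000000
Backward induction: V(k, i) = exp(-r*dt) * [p * V(k+1, i) + (1-p) * V(k+1, i+1)]; then take max(V_cont, immediate exercise) for American.
  V(1,0) = exp(-r*dt) * [p*0.697994 + (1-p)*0.110000] = 0.380418; exercise = 0.369611; V(1,0) = max -> 0.380418
  V(1,1) = exp(-r*dt) * [p*0.110000 + (1-p)*0.000000] = 0.050845; exercise = 0.000000; V(1,1) = max -> 0.050845
  V(0,0) = exp(-r*dt) * [p*0.380418 + (1-p)*0.050845] = 0.202549; exercise = 0.110000; V(0,0) = max -> 0.202549

Answer: Price = V(0,0) = 0.2025


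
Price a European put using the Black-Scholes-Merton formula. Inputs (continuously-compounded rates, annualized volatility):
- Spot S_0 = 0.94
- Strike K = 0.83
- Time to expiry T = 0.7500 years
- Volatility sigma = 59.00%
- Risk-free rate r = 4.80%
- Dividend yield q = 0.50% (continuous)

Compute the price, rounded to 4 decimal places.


Answer: Price = 0.1152

Derivation:
d1 = (ln(S/K) + (r - q + 0.5*sigma^2) * T) / (sigma * sqrt(T)) = 0.56216630
d2 = d1 - sigma * sqrt(T) = 0.05121131
exp(-rT) = 0.96464029; exp(-qT) = 0.99625702
P = K * exp(-rT) * N(-d2) - S_0 * exp(-qT) * N(-d1)
N(-d1) = 0.28700136; N(-d2) = 0.47957857
P = 0.8300 * 0.96464029 * 0.47957857 - 0.9400 * 0.99625702 * 0.28700136 = 0.1152


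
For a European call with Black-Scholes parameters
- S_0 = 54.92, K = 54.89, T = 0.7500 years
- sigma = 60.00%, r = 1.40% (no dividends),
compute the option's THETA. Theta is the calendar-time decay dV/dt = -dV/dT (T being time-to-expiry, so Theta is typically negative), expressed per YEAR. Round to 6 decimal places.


d1 = 0.2810664246; d2 = -0.2385488176
phi(d1) = 0.3834915468; exp(-qT) = 1.0000000000; exp(-rT) = 0.9895549326
Theta = -S*exp(-qT)*phi(d1)*sigma/(2*sqrt(T)) - r*K*exp(-rT)*N(d2) + q*S*exp(-qT)*N(d1)
N(d1) = 0.6106702736; N(d2) = 0.4057277285; sqrt(T) = 0.8660254038
Term 1 = -54.9200 * 1.0000000000 * 0.3834915468 * 0.6000 / (2 * 0.8660254038) = -7.2958676470
Term 2 = -0.0140 * 54.8900 * 0.9895549326 * 0.4057277285 = -0.3085289094
Term 3 = 0 (no dividend yield, q = 0)
Theta = -7.2958676470 + (-0.3085289094) + (0.0000000000) = -7.604397

Answer: Theta = -7.604397


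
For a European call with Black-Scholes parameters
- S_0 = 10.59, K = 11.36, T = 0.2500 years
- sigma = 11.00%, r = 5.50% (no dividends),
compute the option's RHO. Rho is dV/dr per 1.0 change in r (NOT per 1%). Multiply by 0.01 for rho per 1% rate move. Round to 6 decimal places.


d1 = -0.9986500669; d2 = -1.0536500669
phi(d1) = 0.2422973686; exp(-qT) = 1.0000000000; exp(-rT) = 0.9863440995
N(d2) = 0.1460215789
Rho = K*T*exp(-rT)*N(d2) = 11.3600 * 0.2500 * 0.9863440995 * 0.1460215789 = 0.409038

Answer: Rho = 0.409038


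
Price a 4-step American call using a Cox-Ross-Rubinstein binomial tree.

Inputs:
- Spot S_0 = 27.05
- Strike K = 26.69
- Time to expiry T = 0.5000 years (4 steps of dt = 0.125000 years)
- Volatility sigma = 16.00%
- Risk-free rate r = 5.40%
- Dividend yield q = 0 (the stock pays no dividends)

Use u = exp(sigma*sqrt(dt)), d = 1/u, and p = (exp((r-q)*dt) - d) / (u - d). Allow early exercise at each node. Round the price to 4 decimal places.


dt = T/N = 0.125000
u = exp(sigma*sqrt(dt)) = 1.058199; d = 1/u = 0.945002
p = (exp((r-q)*dt) - d) / (u - d) = 0.545694
Discount per step: exp(-r*dt) = 0.993273
Stock lattice S(k, i) with i counting down-moves:
  k=0: S(0,0) = 27.0500
  k=1: S(1,0) = 28.6243; S(1,1) = 25.5623
  k=2: S(2,0) = 30.2902; S(2,1) = 27.0500; S(2,2) = 24.1564
  k=3: S(3,0) = 32.0531; S(3,1) = 28.6243; S(3,2) = 25.5623; S(3,3) = 22.8279
  k=4: S(4,0) = 33.9185; S(4,1) = 30.2902; S(4,2) = 27.0500; S(4,3) = 24.1564; S(4,4) = 21.5724
Terminal payoffs V(N, i) = max(S_T - K, 0):
  V(4,0) = 7.228520; V(4,1) = 3.600196; V(4,2) = 0.360000; V(4,3) = 0.000000; V(4,4) = 0.000000
Backward induction: V(k, i) = exp(-r*dt) * [p * V(k+1, i) + (1-p) * V(k+1, i+1)]; then take max(V_cont, immediate exercise) for American.
  V(3,0) = exp(-r*dt) * [p*7.228520 + (1-p)*3.600196] = 5.542610; exercise = 5.363059; V(3,0) = max -> 5.542610
  V(3,1) = exp(-r*dt) * [p*3.600196 + (1-p)*0.360000] = 2.113838; exercise = 1.934287; V(3,1) = max -> 2.113838
  V(3,2) = exp(-r*dt) * [p*0.360000 + (1-p)*0.000000] = 0.195128; exercise = 0.000000; V(3,2) = max -> 0.195128
  V(3,3) = exp(-r*dt) * [p*0.000000 + (1-p)*0.000000] = 0.000000; exercise = 0.000000; V(3,3) = max -> 0.000000
  V(2,0) = exp(-r*dt) * [p*5.542610 + (1-p)*2.113838] = 3.958090; exercise = 3.600196; V(2,0) = max -> 3.958090
  V(2,1) = exp(-r*dt) * [p*2.113838 + (1-p)*0.195128] = 1.233799; exercise = 0.360000; V(2,1) = max -> 1.233799
  V(2,2) = exp(-r*dt) * [p*0.195128 + (1-p)*0.000000] = 0.105764; exercise = 0.000000; V(2,2) = max -> 0.105764
  V(1,0) = exp(-r*dt) * [p*3.958090 + (1-p)*1.233799] = 2.702126; exercise = 1.934287; V(1,0) = max -> 2.702126
  V(1,1) = exp(-r*dt) * [p*1.233799 + (1-p)*0.105764] = 0.716473; exercise = 0.000000; V(1,1) = max -> 0.716473
  V(0,0) = exp(-r*dt) * [p*2.702126 + (1-p)*0.716473] = 1.787922; exercise = 0.360000; V(0,0) = max -> 1.787922

Answer: Price = V(0,0) = 1.7879


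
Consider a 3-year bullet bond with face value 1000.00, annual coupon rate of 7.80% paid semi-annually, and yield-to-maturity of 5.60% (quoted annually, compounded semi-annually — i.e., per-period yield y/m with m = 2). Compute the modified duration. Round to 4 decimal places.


Answer: Modified duration = 2.6665

Derivation:
Coupon per period c = face * coupon_rate / m = 39.000000
Periods per year m = 2; per-period yield y/m = 0.028000
Number of cashflows N = 6
Cashflows (t years, CF_t, discount factor 1/(1+y/m)^(m*t), PV):
  t = 0.5000: CF_t = 39.000000, DF = 0.972763, PV = 37.937743
  t = 1.0000: CF_t = 39.000000, DF = 0.946267, PV = 36.904419
  t = 1.5000: CF_t = 39.000000, DF = 0.920493, PV = 35.899241
  t = 2.0000: CF_t = 39.000000, DF = 0.895422, PV = 34.921440
  t = 2.5000: CF_t = 39.000000, DF = 0.871033, PV = 33.970273
  t = 3.0000: CF_t = 1039.000000, DF = 0.847308, PV = 880.353022
Price P = sum_t PV_t = 1059.986139
First compute Macaulay numerator sum_t t * PV_t:
  t * PV_t at t = 0.5000: 18.968872
  t * PV_t at t = 1.0000: 36.904419
  t * PV_t at t = 1.5000: 53.848861
  t * PV_t at t = 2.0000: 69.842881
  t * PV_t at t = 2.5000: 84.925682
  t * PV_t at t = 3.0000: 2641.059067
Macaulay duration D = 2905.549782 / 1059.986139 = 2.741121
Modified duration = D / (1 + y/m) = 2.741121 / (1 + 0.028000) = 2.666460


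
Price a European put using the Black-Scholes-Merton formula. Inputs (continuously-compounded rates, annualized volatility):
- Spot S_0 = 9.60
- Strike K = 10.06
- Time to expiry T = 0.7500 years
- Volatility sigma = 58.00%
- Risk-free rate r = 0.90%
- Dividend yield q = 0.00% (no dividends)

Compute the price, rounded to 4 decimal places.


Answer: Price = 2.1448

Derivation:
d1 = (ln(S/K) + (r - q + 0.5*sigma^2) * T) / (sigma * sqrt(T)) = 0.17140521
d2 = d1 - sigma * sqrt(T) = -0.33088953
exp(-rT) = 0.99327273; exp(-qT) = 1.00000000
P = K * exp(-rT) * N(-d2) - S_0 * exp(-qT) * N(-d1)
N(-d1) = 0.43195258; N(-d2) = 0.62963603
P = 10.0600 * 0.99327273 * 0.62963603 - 9.6000 * 1.00000000 * 0.43195258 = 2.1448


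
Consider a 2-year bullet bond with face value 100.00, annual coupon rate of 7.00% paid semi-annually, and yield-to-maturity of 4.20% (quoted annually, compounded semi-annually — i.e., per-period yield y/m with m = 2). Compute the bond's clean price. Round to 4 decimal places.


Coupon per period c = face * coupon_rate / m = 3.500000
Periods per year m = 2; per-period yield y/m = 0.021000
Number of cashflows N = 4
Cashflows (t years, CF_t, discount factor 1/(1+y/m)^(m*t), PV):
  t = 0.5000: CF_t = 3.500000, DF = 0.979432, PV = 3.428012
  t = 1.0000: CF_t = 3.500000, DF = 0.959287, PV = 3.357504
  t = 1.5000: CF_t = 3.500000, DF = 0.939556, PV = 3.288447
  t = 2.0000: CF_t = 103.500000, DF = 0.920231, PV = 95.243946
Price P = sum_t PV_t = 105.317909

Answer: Price = 105.3179


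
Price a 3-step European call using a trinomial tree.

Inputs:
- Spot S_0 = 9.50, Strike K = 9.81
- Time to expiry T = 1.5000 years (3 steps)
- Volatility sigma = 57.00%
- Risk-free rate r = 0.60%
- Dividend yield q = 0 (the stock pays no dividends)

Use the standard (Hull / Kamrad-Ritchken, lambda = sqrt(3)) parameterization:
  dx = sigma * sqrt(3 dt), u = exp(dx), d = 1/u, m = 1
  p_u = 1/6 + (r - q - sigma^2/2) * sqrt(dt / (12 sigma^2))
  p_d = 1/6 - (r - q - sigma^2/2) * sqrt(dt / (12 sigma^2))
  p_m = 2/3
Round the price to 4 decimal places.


Answer: Price = V(0,0) = 2.2161

Derivation:
dt = T/N = 0.500000; dx = sigma*sqrt(3*dt) = 0.698105
u = exp(dx) = 2.009939; d = 1/u = 0.497527
p_u = 0.110640, p_m = 0.666667, p_d = 0.222693
Discount per step: exp(-r*dt) = 0.997004
Stock lattice S(k, j) with j the centered position index:
  k=0: S(0,+0) = 9.5000
  k=1: S(1,-1) = 4.7265; S(1,+0) = 9.5000; S(1,+1) = 19.0944
  k=2: S(2,-2) = 2.3516; S(2,-1) = 4.7265; S(2,+0) = 9.5000; S(2,+1) = 19.0944; S(2,+2) = 38.3786
  k=3: S(3,-3) = 1.1700; S(3,-2) = 2.3516; S(3,-1) = 4.7265; S(3,+0) = 9.5000; S(3,+1) = 19.0944; S(3,+2) = 38.3786; S(3,+3) = 77.1387
Terminal payoffs V(N, j) = max(S_T - K, 0):
  V(3,-3) = 0.000000; V(3,-2) = 0.000000; V(3,-1) = 0.000000; V(3,+0) = 0.000000; V(3,+1) = 9.284424; V(3,+2) = 28.568636; V(3,+3) = 67.328733
Backward induction: V(k, j) = exp(-r*dt) * [p_u * V(k+1, j+1) + p_m * V(k+1, j) + p_d * V(k+1, j-1)]
  V(2,-2) = exp(-r*dt) * [p_u*0.000000 + p_m*0.000000 + p_d*0.000000] = 0.000000
  V(2,-1) = exp(-r*dt) * [p_u*0.000000 + p_m*0.000000 + p_d*0.000000] = 0.000000
  V(2,+0) = exp(-r*dt) * [p_u*9.284424 + p_m*0.000000 + p_d*0.000000] = 1.024151
  V(2,+1) = exp(-r*dt) * [p_u*28.568636 + p_m*9.284424 + p_d*0.000000] = 9.322440
  V(2,+2) = exp(-r*dt) * [p_u*67.328733 + p_m*28.568636 + p_d*9.284424] = 28.477026
  V(1,-1) = exp(-r*dt) * [p_u*1.024151 + p_m*0.000000 + p_d*0.000000] = 0.112973
  V(1,+0) = exp(-r*dt) * [p_u*9.322440 + p_m*1.024151 + p_d*0.000000] = 1.709067
  V(1,+1) = exp(-r*dt) * [p_u*28.477026 + p_m*9.322440 + p_d*1.024151] = 9.564990
  V(0,+0) = exp(-r*dt) * [p_u*9.564990 + p_m*1.709067 + p_d*0.112973] = 2.216148


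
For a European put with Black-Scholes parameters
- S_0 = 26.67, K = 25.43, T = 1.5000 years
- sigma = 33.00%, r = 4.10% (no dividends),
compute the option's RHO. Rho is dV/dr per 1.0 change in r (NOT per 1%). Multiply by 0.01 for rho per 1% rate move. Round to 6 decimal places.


d1 = 0.4720457673; d2 = 0.0678799598
phi(d1) = 0.3568812675; exp(-qT) = 1.0000000000; exp(-rT) = 0.9403529457
N(-d2) = 0.4729405959
Rho = -K*T*exp(-rT)*N(-d2) = -25.4300 * 1.5000 * 0.9403529457 * 0.4729405959 = -16.964267

Answer: Rho = -16.964267


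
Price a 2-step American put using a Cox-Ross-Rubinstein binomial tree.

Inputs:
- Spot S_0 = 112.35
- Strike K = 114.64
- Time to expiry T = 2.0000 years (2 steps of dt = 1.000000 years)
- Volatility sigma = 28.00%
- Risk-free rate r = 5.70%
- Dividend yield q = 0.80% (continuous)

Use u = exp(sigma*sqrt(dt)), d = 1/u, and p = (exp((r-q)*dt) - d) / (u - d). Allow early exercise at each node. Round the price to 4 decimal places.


Answer: Price = V(0,0) = 14.0176

Derivation:
dt = T/N = 1.000000
u = exp(sigma*sqrt(dt)) = 1.323130; d = 1/u = 0.755784
p = (exp((r-q)*dt) - d) / (u - d) = 0.518972
Discount per step: exp(-r*dt) = 0.944594
Stock lattice S(k, i) with i counting down-moves:
  k=0: S(0,0) = 112.3500
  k=1: S(1,0) = 148.6536; S(1,1) = 84.9123
  k=2: S(2,0) = 196.6881; S(2,1) = 112.3500; S(2,2) = 64.1753
Terminal payoffs V(N, i) = max(K - S_T, 0):
  V(2,0) = 0.000000; V(2,1) = 2.290000; V(2,2) = 50.464662
Backward induction: V(k, i) = exp(-r*dt) * [p * V(k+1, i) + (1-p) * V(k+1, i+1)]; then take max(V_cont, immediate exercise) for American.
  V(1,0) = exp(-r*dt) * [p*0.000000 + (1-p)*2.290000] = 1.040522; exercise = 0.000000; V(1,0) = max -> 1.040522
  V(1,1) = exp(-r*dt) * [p*2.290000 + (1-p)*50.464662] = 24.052549; exercise = 29.727697; V(1,1) = max -> 29.727697
  V(0,0) = exp(-r*dt) * [p*1.040522 + (1-p)*29.727697] = 14.017646; exercise = 2.290000; V(0,0) = max -> 14.017646


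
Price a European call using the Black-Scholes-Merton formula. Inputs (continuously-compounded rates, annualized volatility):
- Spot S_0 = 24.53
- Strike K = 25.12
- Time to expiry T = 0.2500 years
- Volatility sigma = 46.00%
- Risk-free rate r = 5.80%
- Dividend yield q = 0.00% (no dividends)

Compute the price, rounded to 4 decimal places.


Answer: Price = 2.1439

Derivation:
d1 = (ln(S/K) + (r - q + 0.5*sigma^2) * T) / (sigma * sqrt(T)) = 0.07470659
d2 = d1 - sigma * sqrt(T) = -0.15529341
exp(-rT) = 0.98560462; exp(-qT) = 1.00000000
C = S_0 * exp(-qT) * N(d1) - K * exp(-rT) * N(d2)
N(d1) = 0.52977592; N(d2) = 0.43829501
C = 24.5300 * 1.00000000 * 0.52977592 - 25.1200 * 0.98560462 * 0.43829501 = 2.1439


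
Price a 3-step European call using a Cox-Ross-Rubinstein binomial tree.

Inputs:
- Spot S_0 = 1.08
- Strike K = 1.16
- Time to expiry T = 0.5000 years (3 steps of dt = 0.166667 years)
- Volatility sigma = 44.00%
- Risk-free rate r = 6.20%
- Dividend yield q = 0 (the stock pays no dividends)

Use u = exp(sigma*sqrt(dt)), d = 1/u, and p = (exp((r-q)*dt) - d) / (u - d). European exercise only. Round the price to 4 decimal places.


dt = T/N = 0.166667
u = exp(sigma*sqrt(dt)) = 1.196774; d = 1/u = 0.835580
p = (exp((r-q)*dt) - d) / (u - d) = 0.483970
Discount per step: exp(-r*dt) = 0.989720
Stock lattice S(k, i) with i counting down-moves:
  k=0: S(0,0) = 1.0800
  k=1: S(1,0) = 1.2925; S(1,1) = 0.9024
  k=2: S(2,0) = 1.5468; S(2,1) = 1.0800; S(2,2) = 0.7540
  k=3: S(3,0) = 1.8512; S(3,1) = 1.2925; S(3,2) = 0.9024; S(3,3) = 0.6301
Terminal payoffs V(N, i) = max(S_T - K, 0):
  V(3,0) = 0.691227; V(3,1) = 0.132515; V(3,2) = 0.000000; V(3,3) = 0.000000
Backward induction: V(k, i) = exp(-r*dt) * [p * V(k+1, i) + (1-p) * V(k+1, i+1)].
  V(2,0) = exp(-r*dt) * [p*0.691227 + (1-p)*0.132515] = 0.398773
  V(2,1) = exp(-r*dt) * [p*0.132515 + (1-p)*0.000000] = 0.063474
  V(2,2) = exp(-r*dt) * [p*0.000000 + (1-p)*0.000000] = 0.000000
  V(1,0) = exp(-r*dt) * [p*0.398773 + (1-p)*0.063474] = 0.223428
  V(1,1) = exp(-r*dt) * [p*0.063474 + (1-p)*0.000000] = 0.030404
  V(0,0) = exp(-r*dt) * [p*0.223428 + (1-p)*0.030404] = 0.122549

Answer: Price = V(0,0) = 0.1225


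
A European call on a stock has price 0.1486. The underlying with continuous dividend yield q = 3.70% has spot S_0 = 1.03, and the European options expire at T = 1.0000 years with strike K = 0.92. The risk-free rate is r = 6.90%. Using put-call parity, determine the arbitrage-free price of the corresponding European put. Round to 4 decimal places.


Answer: Put price = 0.0147

Derivation:
Put-call parity: C - P = S_0 * exp(-qT) - K * exp(-rT).
S_0 * exp(-qT) = 1.0300 * 0.96367614 = 0.99258642
K * exp(-rT) = 0.9200 * 0.93332668 = 0.85866055
P = C - S*exp(-qT) + K*exp(-rT)
P = 0.1486 - 0.99258642 + 0.85866055 = 0.0147


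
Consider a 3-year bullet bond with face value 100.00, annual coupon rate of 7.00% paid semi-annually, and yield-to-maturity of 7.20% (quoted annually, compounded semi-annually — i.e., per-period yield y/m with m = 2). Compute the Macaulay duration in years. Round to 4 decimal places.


Answer: Macaulay duration = 2.7568 years

Derivation:
Coupon per period c = face * coupon_rate / m = 3.500000
Periods per year m = 2; per-period yield y/m = 0.036000
Number of cashflows N = 6
Cashflows (t years, CF_t, discount factor 1/(1+y/m)^(m*t), PV):
  t = 0.5000: CF_t = 3.500000, DF = 0.965251, PV = 3.378378
  t = 1.0000: CF_t = 3.500000, DF = 0.931709, PV = 3.260983
  t = 1.5000: CF_t = 3.500000, DF = 0.899333, PV = 3.147667
  t = 2.0000: CF_t = 3.500000, DF = 0.868082, PV = 3.038289
  t = 2.5000: CF_t = 3.500000, DF = 0.837917, PV = 2.932711
  t = 3.0000: CF_t = 103.500000, DF = 0.808801, PV = 83.710863
Price P = sum_t PV_t = 99.468891
Macaulay numerator sum_t t * PV_t:
  t * PV_t at t = 0.5000: 1.689189
  t * PV_t at t = 1.0000: 3.260983
  t * PV_t at t = 1.5000: 4.721500
  t * PV_t at t = 2.0000: 6.076577
  t * PV_t at t = 2.5000: 7.331777
  t * PV_t at t = 3.0000: 251.132588
Macaulay duration D = (sum_t t * PV_t) / P = 274.212615 / 99.468891 = 2.756768


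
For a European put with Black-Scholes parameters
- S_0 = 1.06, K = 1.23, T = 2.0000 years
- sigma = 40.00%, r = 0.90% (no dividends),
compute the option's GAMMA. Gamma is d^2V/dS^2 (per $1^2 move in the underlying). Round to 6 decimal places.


Answer: Gamma = 0.664429

Derivation:
d1 = 0.0517155604; d2 = -0.5139698646
phi(d1) = 0.3984091515; exp(-qT) = 1.0000000000; exp(-rT) = 0.9821610324
Gamma = exp(-qT) * phi(d1) / (S * sigma * sqrt(T)) = 1.0000000000 * 0.3984091515 / (1.0600 * 0.4000 * 1.4142135624) = 0.664429


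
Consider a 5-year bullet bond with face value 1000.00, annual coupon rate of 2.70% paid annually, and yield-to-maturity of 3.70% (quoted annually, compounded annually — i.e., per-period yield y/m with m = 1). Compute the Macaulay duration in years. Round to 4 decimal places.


Answer: Macaulay duration = 4.7369 years

Derivation:
Coupon per period c = face * coupon_rate / m = 27.000000
Periods per year m = 1; per-period yield y/m = 0.037000
Number of cashflows N = 5
Cashflows (t years, CF_t, discount factor 1/(1+y/m)^(m*t), PV):
  t = 1.0000: CF_t = 27.000000, DF = 0.964320, PV = 26.036644
  t = 2.0000: CF_t = 27.000000, DF = 0.929913, PV = 25.107661
  t = 3.0000: CF_t = 27.000000, DF = 0.896734, PV = 24.211823
  t = 4.0000: CF_t = 27.000000, DF = 0.864739, PV = 23.347949
  t = 5.0000: CF_t = 1027.000000, DF = 0.833885, PV = 856.400006
Price P = sum_t PV_t = 955.104083
Macaulay numerator sum_t t * PV_t:
  t * PV_t at t = 1.0000: 26.036644
  t * PV_t at t = 2.0000: 50.215321
  t * PV_t at t = 3.0000: 72.635470
  t * PV_t at t = 4.0000: 93.391797
  t * PV_t at t = 5.0000: 4282.000030
Macaulay duration D = (sum_t t * PV_t) / P = 4524.279262 / 955.104083 = 4.736949


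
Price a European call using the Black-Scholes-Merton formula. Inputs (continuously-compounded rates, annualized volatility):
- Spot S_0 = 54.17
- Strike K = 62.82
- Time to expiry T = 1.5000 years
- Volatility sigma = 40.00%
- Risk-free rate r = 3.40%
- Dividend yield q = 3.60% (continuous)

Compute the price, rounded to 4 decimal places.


Answer: Price = 7.0502

Derivation:
d1 = (ln(S/K) + (r - q + 0.5*sigma^2) * T) / (sigma * sqrt(T)) = -0.06357701
d2 = d1 - sigma * sqrt(T) = -0.55347495
exp(-rT) = 0.95027867; exp(-qT) = 0.94743211
C = S_0 * exp(-qT) * N(d1) - K * exp(-rT) * N(d2)
N(d1) = 0.47465352; N(d2) = 0.28996911
C = 54.1700 * 0.94743211 * 0.47465352 - 62.8200 * 0.95027867 * 0.28996911 = 7.0502


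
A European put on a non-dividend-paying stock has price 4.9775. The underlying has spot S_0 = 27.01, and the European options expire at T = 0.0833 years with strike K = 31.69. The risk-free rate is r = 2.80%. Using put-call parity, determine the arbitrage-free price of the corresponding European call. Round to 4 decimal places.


Put-call parity: C - P = S_0 * exp(-qT) - K * exp(-rT).
S_0 * exp(-qT) = 27.0100 * 1.00000000 = 27.01000000
K * exp(-rT) = 31.6900 * 0.99767032 = 31.61617238
C = P + S*exp(-qT) - K*exp(-rT)
C = 4.9775 + 27.01000000 - 31.61617238 = 0.3713

Answer: Call price = 0.3713


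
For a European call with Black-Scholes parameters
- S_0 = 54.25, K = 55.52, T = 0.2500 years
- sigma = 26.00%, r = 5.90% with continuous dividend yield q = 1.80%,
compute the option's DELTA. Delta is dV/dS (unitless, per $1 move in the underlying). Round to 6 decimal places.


d1 = -0.0341563368; d2 = -0.1641563368
phi(d1) = 0.3987096342; exp(-qT) = 0.9955101098; exp(-rT) = 0.9853582484
N(d1) = 0.4863762422
Delta = exp(-qT) * N(d1) = 0.9955101098 * 0.4863762422 = 0.484192

Answer: Delta = 0.484192


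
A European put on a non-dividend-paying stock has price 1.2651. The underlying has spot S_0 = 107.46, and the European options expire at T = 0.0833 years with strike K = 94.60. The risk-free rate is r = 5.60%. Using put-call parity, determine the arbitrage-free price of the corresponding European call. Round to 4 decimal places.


Answer: Call price = 14.5654

Derivation:
Put-call parity: C - P = S_0 * exp(-qT) - K * exp(-rT).
S_0 * exp(-qT) = 107.4600 * 1.00000000 = 107.46000000
K * exp(-rT) = 94.6000 * 0.99534606 = 94.15973759
C = P + S*exp(-qT) - K*exp(-rT)
C = 1.2651 + 107.46000000 - 94.15973759 = 14.5654


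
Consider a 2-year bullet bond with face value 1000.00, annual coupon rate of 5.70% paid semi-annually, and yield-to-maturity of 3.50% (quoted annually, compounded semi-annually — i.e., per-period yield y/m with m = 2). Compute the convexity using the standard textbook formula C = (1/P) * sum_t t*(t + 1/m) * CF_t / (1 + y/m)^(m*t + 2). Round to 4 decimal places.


Coupon per period c = face * coupon_rate / m = 28.500000
Periods per year m = 2; per-period yield y/m = 0.017500
Number of cashflows N = 4
Cashflows (t years, CF_t, discount factor 1/(1+y/m)^(m*t), PV):
  t = 0.5000: CF_t = 28.500000, DF = 0.982801, PV = 28.009828
  t = 1.0000: CF_t = 28.500000, DF = 0.965898, PV = 27.528086
  t = 1.5000: CF_t = 28.500000, DF = 0.949285, PV = 27.054630
  t = 2.0000: CF_t = 1028.500000, DF = 0.932959, PV = 959.547823
Price P = sum_t PV_t = 1042.140368
Convexity numerator sum_t t*(t + 1/m) * CF_t / (1+y/m)^(m*t + 2):
  t = 0.5000: term = 13.527315
  t = 1.0000: term = 39.883976
  t = 1.5000: term = 78.396022
  t = 2.0000: term = 4634.125521
Convexity = (1/P) * sum = 4765.932834 / 1042.140368 = 4.573216

Answer: Convexity = 4.5732


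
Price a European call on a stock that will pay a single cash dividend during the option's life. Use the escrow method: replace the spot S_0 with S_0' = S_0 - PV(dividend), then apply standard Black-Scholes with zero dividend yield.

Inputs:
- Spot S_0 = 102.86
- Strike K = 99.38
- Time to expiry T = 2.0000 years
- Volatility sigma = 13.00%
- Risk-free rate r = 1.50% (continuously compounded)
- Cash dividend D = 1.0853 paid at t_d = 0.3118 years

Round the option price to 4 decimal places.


PV(D) = D * exp(-r * t_d) = 1.0853 * 0.99533392 = 1.08023590
S_0' = S_0 - PV(D) = 102.8600 - 1.08023590 = 101.77976410
d1 = (ln(S_0'/K) + (r + sigma^2/2)*T) / (sigma*sqrt(T)) = 0.38488593
d2 = d1 - sigma*sqrt(T) = 0.20103817
exp(-rT) = 0.97044553
N(d1) = 0.64983903; N(d2) = 0.57966563
C = S_0' * N(d1) - K * exp(-rT) * N(d2) = 101.77976410 * 0.64983903 - 99.3800 * 0.97044553 * 0.57966563 = 10.2358

Answer: Price = 10.2358


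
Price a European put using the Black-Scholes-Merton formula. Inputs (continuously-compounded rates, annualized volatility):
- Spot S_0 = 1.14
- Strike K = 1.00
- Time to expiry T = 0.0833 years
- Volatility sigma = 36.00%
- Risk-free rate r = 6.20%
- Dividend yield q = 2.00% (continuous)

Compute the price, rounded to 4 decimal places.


Answer: Price = 0.0051

Derivation:
d1 = (ln(S/K) + (r - q + 0.5*sigma^2) * T) / (sigma * sqrt(T)) = 1.34669544
d2 = d1 - sigma * sqrt(T) = 1.24279318
exp(-rT) = 0.99484871; exp(-qT) = 0.99833539
P = K * exp(-rT) * N(-d2) - S_0 * exp(-qT) * N(-d1)
N(-d1) = 0.08903917; N(-d2) = 0.10697203
P = 1.0000 * 0.99484871 * 0.10697203 - 1.1400 * 0.99833539 * 0.08903917 = 0.0051


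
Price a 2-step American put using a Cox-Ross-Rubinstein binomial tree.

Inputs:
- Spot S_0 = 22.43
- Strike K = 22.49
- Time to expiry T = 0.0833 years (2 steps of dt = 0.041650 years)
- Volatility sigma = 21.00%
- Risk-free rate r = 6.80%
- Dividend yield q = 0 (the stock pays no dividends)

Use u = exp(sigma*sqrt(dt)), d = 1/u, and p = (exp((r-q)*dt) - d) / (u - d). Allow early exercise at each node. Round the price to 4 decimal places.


dt = T/N = 0.041650
u = exp(sigma*sqrt(dt)) = 1.043789; d = 1/u = 0.958048
p = (exp((r-q)*dt) - d) / (u - d) = 0.522366
Discount per step: exp(-r*dt) = 0.997172
Stock lattice S(k, i) with i counting down-moves:
  k=0: S(0,0) = 22.4300
  k=1: S(1,0) = 23.4122; S(1,1) = 21.4890
  k=2: S(2,0) = 24.4374; S(2,1) = 22.4300; S(2,2) = 20.5875
Terminal payoffs V(N, i) = max(K - S_T, 0):
  V(2,0) = 0.000000; V(2,1) = 0.060000; V(2,2) = 1.902495
Backward induction: V(k, i) = exp(-r*dt) * [p * V(k+1, i) + (1-p) * V(k+1, i+1)]; then take max(V_cont, immediate exercise) for American.
  V(1,0) = exp(-r*dt) * [p*0.000000 + (1-p)*0.060000] = 0.028577; exercise = 0.000000; V(1,0) = max -> 0.028577
  V(1,1) = exp(-r*dt) * [p*0.060000 + (1-p)*1.902495] = 0.937379; exercise = 1.000985; V(1,1) = max -> 1.000985
  V(0,0) = exp(-r*dt) * [p*0.028577 + (1-p)*1.000985] = 0.491638; exercise = 0.060000; V(0,0) = max -> 0.491638

Answer: Price = V(0,0) = 0.4916


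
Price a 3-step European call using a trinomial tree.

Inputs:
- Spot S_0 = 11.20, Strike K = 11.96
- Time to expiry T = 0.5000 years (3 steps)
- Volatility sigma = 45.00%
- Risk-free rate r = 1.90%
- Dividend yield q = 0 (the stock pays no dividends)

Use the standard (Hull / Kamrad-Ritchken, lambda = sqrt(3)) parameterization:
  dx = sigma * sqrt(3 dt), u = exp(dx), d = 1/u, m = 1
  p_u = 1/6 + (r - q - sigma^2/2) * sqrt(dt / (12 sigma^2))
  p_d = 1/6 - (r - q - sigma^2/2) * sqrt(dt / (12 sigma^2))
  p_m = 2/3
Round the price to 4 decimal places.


dt = T/N = 0.166667; dx = sigma*sqrt(3*dt) = 0.318198
u = exp(dx) = 1.374648; d = 1/u = 0.727459
p_u = 0.145126, p_m = 0.666667, p_d = 0.188207
Discount per step: exp(-r*dt) = 0.996838
Stock lattice S(k, j) with j the centered position index:
  k=0: S(0,+0) = 11.2000
  k=1: S(1,-1) = 8.1475; S(1,+0) = 11.2000; S(1,+1) = 15.3961
  k=2: S(2,-2) = 5.9270; S(2,-1) = 8.1475; S(2,+0) = 11.2000; S(2,+1) = 15.3961; S(2,+2) = 21.1642
  k=3: S(3,-3) = 4.3116; S(3,-2) = 5.9270; S(3,-1) = 8.1475; S(3,+0) = 11.2000; S(3,+1) = 15.3961; S(3,+2) = 21.1642; S(3,+3) = 29.0933
Terminal payoffs V(N, j) = max(S_T - K, 0):
  V(3,-3) = 0.000000; V(3,-2) = 0.000000; V(3,-1) = 0.000000; V(3,+0) = 0.000000; V(3,+1) = 3.436063; V(3,+2) = 9.204175; V(3,+3) = 17.133301
Backward induction: V(k, j) = exp(-r*dt) * [p_u * V(k+1, j+1) + p_m * V(k+1, j) + p_d * V(k+1, j-1)]
  V(2,-2) = exp(-r*dt) * [p_u*0.000000 + p_m*0.000000 + p_d*0.000000] = 0.000000
  V(2,-1) = exp(-r*dt) * [p_u*0.000000 + p_m*0.000000 + p_d*0.000000] = 0.000000
  V(2,+0) = exp(-r*dt) * [p_u*3.436063 + p_m*0.000000 + p_d*0.000000] = 0.497086
  V(2,+1) = exp(-r*dt) * [p_u*9.204175 + p_m*3.436063 + p_d*0.000000] = 3.615009
  V(2,+2) = exp(-r*dt) * [p_u*17.133301 + p_m*9.204175 + p_d*3.436063] = 9.239991
  V(1,-1) = exp(-r*dt) * [p_u*0.497086 + p_m*0.000000 + p_d*0.000000] = 0.071912
  V(1,+0) = exp(-r*dt) * [p_u*3.615009 + p_m*0.497086 + p_d*0.000000] = 0.853316
  V(1,+1) = exp(-r*dt) * [p_u*9.239991 + p_m*3.615009 + p_d*0.497086] = 3.832370
  V(0,+0) = exp(-r*dt) * [p_u*3.832370 + p_m*0.853316 + p_d*0.071912] = 1.134989

Answer: Price = V(0,0) = 1.1350


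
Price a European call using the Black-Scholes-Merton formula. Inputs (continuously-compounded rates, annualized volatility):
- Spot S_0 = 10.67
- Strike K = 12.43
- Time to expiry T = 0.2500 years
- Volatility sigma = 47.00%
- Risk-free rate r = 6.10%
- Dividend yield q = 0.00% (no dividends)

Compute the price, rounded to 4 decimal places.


Answer: Price = 0.4626

Derivation:
d1 = (ln(S/K) + (r - q + 0.5*sigma^2) * T) / (sigma * sqrt(T)) = -0.46729506
d2 = d1 - sigma * sqrt(T) = -0.70229506
exp(-rT) = 0.98486569; exp(-qT) = 1.00000000
C = S_0 * exp(-qT) * N(d1) - K * exp(-rT) * N(d2)
N(d1) = 0.32014439; N(d2) = 0.24124759
C = 10.6700 * 1.00000000 * 0.32014439 - 12.4300 * 0.98486569 * 0.24124759 = 0.4626


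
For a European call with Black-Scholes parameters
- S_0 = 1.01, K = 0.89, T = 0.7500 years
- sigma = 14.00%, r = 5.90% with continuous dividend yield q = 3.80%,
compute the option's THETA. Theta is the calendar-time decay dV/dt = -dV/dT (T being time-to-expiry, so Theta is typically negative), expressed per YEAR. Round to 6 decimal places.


d1 = 1.2337492514; d2 = 1.1125056949
phi(d1) = 0.1863726452; exp(-qT) = 0.9719022941; exp(-rT) = 0.9567147489
Theta = -S*exp(-qT)*phi(d1)*sigma/(2*sqrt(T)) - r*K*exp(-rT)*N(d2) + q*S*exp(-qT)*N(d1)
N(d1) = 0.8913518224; N(d2) = 0.8670396085; sqrt(T) = 0.8660254038
Term 1 = -1.0100 * 0.9719022941 * 0.1863726452 * 0.1400 / (2 * 0.8660254038) = -0.0147874592
Term 2 = -0.0590 * 0.8900 * 0.9567147489 * 0.8670396085 = -0.0435575481
Term 3 = 0.0380 * 1.0100 * 0.9719022941 * 0.8913518224 = 0.0332488581
Theta = -0.0147874592 + (-0.0435575481) + (0.0332488581) = -0.025096

Answer: Theta = -0.025096
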